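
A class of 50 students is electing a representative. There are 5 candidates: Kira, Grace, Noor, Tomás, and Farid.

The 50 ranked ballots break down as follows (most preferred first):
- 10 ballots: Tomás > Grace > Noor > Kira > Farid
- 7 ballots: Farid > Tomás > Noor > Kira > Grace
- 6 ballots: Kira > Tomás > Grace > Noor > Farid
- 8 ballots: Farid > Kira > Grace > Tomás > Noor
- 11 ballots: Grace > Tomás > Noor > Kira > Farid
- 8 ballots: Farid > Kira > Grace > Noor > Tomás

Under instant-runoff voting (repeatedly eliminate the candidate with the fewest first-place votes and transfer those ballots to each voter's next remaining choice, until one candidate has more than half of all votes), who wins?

Round 1: Kira 6, Grace 11, Noor 0, Tomás 10, Farid 23. Noor eliminated.
Round 2: Kira 6, Grace 11, Tomás 10, Farid 23. Kira eliminated.
Round 3: Grace 11, Tomás 16, Farid 23. Grace eliminated.
Round 4: Tomás 27, Farid 23. Tomás has a majority (≥26).

Tomás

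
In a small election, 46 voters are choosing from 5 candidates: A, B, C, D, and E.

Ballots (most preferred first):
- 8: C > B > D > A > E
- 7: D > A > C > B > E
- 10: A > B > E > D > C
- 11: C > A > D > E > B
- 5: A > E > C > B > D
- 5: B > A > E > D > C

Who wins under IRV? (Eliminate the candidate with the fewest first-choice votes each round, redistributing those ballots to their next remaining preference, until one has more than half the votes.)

Round 1: A 15, B 5, C 19, D 7, E 0. E eliminated.
Round 2: A 15, B 5, C 19, D 7. B eliminated.
Round 3: A 20, C 19, D 7. D eliminated.
Round 4: A 27, C 19. A has a majority (≥24).

A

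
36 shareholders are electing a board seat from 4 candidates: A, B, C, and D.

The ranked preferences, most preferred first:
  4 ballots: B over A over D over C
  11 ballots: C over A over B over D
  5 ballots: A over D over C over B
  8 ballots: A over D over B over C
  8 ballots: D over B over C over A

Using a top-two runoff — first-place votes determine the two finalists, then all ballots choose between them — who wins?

C

Round 1 first-place votes: A 13, B 4, C 11, D 8. A and C advance.
Runoff: A is ranked above C on 17 ballots, C above A on 19.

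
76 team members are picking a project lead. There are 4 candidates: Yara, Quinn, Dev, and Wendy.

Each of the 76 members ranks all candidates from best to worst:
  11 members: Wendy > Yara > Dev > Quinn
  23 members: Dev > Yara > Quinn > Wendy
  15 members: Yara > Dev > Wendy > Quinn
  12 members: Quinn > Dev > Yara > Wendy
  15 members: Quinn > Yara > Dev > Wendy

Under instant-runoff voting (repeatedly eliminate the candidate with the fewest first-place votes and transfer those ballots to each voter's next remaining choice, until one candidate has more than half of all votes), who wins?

Yara

Round 1: Yara 15, Quinn 27, Dev 23, Wendy 11. Wendy eliminated.
Round 2: Yara 26, Quinn 27, Dev 23. Dev eliminated.
Round 3: Yara 49, Quinn 27. Yara has a majority (≥39).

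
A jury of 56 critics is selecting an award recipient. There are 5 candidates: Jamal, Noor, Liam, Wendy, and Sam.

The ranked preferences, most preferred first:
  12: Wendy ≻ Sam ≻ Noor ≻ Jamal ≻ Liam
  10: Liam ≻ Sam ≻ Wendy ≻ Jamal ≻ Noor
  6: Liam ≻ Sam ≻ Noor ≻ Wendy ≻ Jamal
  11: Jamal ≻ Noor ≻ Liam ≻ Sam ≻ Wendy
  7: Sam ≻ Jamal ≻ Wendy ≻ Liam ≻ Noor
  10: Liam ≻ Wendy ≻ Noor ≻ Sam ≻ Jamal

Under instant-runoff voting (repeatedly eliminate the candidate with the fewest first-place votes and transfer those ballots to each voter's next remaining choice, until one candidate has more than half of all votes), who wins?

Jamal

Round 1: Jamal 11, Noor 0, Liam 26, Wendy 12, Sam 7. Noor eliminated.
Round 2: Jamal 11, Liam 26, Wendy 12, Sam 7. Sam eliminated.
Round 3: Jamal 18, Liam 26, Wendy 12. Wendy eliminated.
Round 4: Jamal 30, Liam 26. Jamal has a majority (≥29).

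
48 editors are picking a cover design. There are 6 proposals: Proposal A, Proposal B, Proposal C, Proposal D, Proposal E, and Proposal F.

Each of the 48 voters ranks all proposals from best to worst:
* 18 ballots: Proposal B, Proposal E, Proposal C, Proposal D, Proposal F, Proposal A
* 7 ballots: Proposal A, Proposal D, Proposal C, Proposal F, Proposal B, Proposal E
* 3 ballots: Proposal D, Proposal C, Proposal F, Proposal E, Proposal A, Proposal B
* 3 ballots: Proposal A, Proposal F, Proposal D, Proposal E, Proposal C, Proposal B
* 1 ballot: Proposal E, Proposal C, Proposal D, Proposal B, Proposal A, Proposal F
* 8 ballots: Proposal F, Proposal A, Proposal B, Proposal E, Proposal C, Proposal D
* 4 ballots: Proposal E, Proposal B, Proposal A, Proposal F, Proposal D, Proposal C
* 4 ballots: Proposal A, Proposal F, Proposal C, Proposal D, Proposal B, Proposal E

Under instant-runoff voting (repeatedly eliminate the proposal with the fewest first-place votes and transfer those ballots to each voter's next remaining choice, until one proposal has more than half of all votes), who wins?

Proposal A

Round 1: Proposal A 14, Proposal B 18, Proposal C 0, Proposal D 3, Proposal E 5, Proposal F 8. Proposal C eliminated.
Round 2: Proposal A 14, Proposal B 18, Proposal D 3, Proposal E 5, Proposal F 8. Proposal D eliminated.
Round 3: Proposal A 14, Proposal B 18, Proposal E 5, Proposal F 11. Proposal E eliminated.
Round 4: Proposal A 14, Proposal B 23, Proposal F 11. Proposal F eliminated.
Round 5: Proposal A 25, Proposal B 23. Proposal A has a majority (≥25).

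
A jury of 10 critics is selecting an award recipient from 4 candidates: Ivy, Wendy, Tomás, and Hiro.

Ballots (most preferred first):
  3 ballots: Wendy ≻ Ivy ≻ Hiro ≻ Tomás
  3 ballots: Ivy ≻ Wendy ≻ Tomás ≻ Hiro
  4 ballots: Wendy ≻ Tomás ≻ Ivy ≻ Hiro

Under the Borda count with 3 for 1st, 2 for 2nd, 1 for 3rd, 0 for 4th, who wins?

Ivy: 3×2 + 3×3 + 4×1 = 19
Wendy: 3×3 + 3×2 + 4×3 = 27
Tomás: 3×0 + 3×1 + 4×2 = 11
Hiro: 3×1 + 3×0 + 4×0 = 3

Wendy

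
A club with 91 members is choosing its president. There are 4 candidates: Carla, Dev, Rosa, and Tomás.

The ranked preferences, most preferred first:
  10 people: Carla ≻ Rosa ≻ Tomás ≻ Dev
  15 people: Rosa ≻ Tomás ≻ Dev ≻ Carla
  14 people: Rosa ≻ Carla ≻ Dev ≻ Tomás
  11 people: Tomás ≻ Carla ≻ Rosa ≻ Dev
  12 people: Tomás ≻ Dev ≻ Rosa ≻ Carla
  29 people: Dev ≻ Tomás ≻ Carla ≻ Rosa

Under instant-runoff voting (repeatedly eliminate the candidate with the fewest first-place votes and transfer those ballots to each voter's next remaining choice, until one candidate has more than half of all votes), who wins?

Round 1: Carla 10, Dev 29, Rosa 29, Tomás 23. Carla eliminated.
Round 2: Dev 29, Rosa 39, Tomás 23. Tomás eliminated.
Round 3: Dev 41, Rosa 50. Rosa has a majority (≥46).

Rosa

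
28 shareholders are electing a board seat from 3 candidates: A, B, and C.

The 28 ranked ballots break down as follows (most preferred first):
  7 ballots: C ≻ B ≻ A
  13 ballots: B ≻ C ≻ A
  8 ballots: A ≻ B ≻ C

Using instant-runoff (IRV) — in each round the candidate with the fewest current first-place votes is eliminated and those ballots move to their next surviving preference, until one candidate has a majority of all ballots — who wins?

B

Round 1: A 8, B 13, C 7. C eliminated.
Round 2: A 8, B 20. B has a majority (≥15).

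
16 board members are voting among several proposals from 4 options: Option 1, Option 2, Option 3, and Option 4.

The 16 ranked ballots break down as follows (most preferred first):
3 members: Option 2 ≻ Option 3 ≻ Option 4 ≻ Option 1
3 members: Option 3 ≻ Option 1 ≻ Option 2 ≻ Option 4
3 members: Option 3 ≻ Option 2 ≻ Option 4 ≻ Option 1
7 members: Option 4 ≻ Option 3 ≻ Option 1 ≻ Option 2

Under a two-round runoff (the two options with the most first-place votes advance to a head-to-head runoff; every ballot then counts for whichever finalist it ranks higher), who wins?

Option 3

Round 1 first-place votes: Option 1 0, Option 2 3, Option 3 6, Option 4 7. Option 4 and Option 3 advance.
Runoff: Option 4 is ranked above Option 3 on 7 ballots, Option 3 above Option 4 on 9.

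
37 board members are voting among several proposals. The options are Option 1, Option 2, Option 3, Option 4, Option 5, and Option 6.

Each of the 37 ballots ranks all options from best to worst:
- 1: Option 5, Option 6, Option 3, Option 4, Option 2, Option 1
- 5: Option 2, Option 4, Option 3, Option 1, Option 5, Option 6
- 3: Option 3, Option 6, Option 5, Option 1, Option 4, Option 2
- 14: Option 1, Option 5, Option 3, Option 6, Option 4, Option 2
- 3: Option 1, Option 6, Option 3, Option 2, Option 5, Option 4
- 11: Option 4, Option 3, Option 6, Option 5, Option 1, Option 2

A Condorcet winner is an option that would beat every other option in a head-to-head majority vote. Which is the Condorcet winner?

Option 3

Option 3 vs Option 1: 20–17
Option 3 vs Option 2: 32–5
Option 3 vs Option 4: 21–16
Option 3 vs Option 5: 22–15
Option 3 vs Option 6: 33–4
Option 3 beats every other option.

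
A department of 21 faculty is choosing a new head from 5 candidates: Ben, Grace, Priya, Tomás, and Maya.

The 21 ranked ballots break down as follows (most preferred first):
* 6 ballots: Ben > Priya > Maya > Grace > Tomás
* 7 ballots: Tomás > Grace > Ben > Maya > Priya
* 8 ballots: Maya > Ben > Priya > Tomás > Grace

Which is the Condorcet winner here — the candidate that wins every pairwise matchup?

Ben vs Grace: 14–7
Ben vs Priya: 21–0
Ben vs Tomás: 14–7
Ben vs Maya: 13–8
Ben beats every other candidate.

Ben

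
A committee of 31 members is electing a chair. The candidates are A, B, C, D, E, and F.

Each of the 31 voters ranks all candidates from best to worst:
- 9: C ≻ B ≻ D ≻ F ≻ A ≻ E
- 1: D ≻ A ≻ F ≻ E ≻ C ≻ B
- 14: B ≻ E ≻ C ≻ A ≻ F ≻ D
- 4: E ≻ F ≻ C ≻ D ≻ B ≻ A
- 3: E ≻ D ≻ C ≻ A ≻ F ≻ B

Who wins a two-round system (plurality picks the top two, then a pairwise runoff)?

C

Round 1 first-place votes: A 0, B 14, C 9, D 1, E 7, F 0. B and C advance.
Runoff: B is ranked above C on 14 ballots, C above B on 17.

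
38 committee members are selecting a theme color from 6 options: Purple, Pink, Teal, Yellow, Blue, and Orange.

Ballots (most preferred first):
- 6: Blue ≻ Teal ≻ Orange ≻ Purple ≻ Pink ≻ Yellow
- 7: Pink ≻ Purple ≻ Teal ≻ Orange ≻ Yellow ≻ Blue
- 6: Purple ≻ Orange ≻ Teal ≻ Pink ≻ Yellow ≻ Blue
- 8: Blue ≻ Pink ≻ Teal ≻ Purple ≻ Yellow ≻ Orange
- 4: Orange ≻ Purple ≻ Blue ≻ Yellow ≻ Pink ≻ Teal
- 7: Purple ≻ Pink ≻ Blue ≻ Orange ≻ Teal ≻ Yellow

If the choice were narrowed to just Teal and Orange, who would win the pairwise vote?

Teal is ranked above Orange on 21 ballots; Orange above Teal on 17.

Teal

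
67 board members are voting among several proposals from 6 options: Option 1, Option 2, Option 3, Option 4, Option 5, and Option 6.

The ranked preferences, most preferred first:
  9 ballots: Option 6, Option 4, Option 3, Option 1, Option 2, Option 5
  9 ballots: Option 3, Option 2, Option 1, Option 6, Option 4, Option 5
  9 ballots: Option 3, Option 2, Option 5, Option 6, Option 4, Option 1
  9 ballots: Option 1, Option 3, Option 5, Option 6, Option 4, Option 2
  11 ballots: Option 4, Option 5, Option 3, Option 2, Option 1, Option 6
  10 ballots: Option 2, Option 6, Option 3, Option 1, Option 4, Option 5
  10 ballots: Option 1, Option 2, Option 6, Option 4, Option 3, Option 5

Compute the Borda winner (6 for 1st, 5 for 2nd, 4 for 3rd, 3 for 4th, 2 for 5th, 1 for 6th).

Option 1: 9×3 + 9×4 + 9×1 + 9×6 + 11×2 + 10×3 + 10×6 = 238
Option 2: 9×2 + 9×5 + 9×5 + 9×1 + 11×3 + 10×6 + 10×5 = 260
Option 3: 9×4 + 9×6 + 9×6 + 9×5 + 11×4 + 10×4 + 10×2 = 293
Option 4: 9×5 + 9×2 + 9×2 + 9×2 + 11×6 + 10×2 + 10×3 = 215
Option 5: 9×1 + 9×1 + 9×4 + 9×4 + 11×5 + 10×1 + 10×1 = 165
Option 6: 9×6 + 9×3 + 9×3 + 9×3 + 11×1 + 10×5 + 10×4 = 236

Option 3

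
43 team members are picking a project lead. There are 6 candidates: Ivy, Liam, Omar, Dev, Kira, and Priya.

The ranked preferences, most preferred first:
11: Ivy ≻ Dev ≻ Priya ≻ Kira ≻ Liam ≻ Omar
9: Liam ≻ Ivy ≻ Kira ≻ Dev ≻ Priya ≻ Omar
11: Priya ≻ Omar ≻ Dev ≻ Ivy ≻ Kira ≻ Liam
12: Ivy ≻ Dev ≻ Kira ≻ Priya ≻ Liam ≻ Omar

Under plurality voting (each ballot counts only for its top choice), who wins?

Ivy

First-place votes: Ivy 23, Liam 9, Omar 0, Dev 0, Kira 0, Priya 11.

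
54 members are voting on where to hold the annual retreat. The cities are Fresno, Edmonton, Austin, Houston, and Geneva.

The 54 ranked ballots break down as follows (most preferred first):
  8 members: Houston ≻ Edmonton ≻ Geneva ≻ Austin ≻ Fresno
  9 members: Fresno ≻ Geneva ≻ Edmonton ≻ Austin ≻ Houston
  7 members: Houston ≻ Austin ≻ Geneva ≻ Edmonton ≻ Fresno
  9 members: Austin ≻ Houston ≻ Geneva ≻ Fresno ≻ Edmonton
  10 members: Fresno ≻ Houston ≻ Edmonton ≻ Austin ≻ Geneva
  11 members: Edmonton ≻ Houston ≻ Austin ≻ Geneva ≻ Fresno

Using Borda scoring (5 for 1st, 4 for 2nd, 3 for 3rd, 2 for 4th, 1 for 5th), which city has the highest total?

Fresno: 8×1 + 9×5 + 7×1 + 9×2 + 10×5 + 11×1 = 139
Edmonton: 8×4 + 9×3 + 7×2 + 9×1 + 10×3 + 11×5 = 167
Austin: 8×2 + 9×2 + 7×4 + 9×5 + 10×2 + 11×3 = 160
Houston: 8×5 + 9×1 + 7×5 + 9×4 + 10×4 + 11×4 = 204
Geneva: 8×3 + 9×4 + 7×3 + 9×3 + 10×1 + 11×2 = 140

Houston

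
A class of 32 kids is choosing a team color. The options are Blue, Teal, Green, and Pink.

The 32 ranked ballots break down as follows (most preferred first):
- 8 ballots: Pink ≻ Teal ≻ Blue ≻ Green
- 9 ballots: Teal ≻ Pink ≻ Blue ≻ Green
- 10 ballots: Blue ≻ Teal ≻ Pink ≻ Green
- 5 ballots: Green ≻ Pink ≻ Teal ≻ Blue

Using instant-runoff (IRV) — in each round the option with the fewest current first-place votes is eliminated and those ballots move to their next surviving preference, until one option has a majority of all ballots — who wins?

Round 1: Blue 10, Teal 9, Green 5, Pink 8. Green eliminated.
Round 2: Blue 10, Teal 9, Pink 13. Teal eliminated.
Round 3: Blue 10, Pink 22. Pink has a majority (≥17).

Pink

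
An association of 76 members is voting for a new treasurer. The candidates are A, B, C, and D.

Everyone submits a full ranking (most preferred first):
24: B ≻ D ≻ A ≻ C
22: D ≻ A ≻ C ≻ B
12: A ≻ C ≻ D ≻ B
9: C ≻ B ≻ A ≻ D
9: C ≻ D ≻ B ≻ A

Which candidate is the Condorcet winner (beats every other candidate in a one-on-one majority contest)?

D vs A: 55–21
D vs B: 43–33
D vs C: 46–30
D beats every other candidate.

D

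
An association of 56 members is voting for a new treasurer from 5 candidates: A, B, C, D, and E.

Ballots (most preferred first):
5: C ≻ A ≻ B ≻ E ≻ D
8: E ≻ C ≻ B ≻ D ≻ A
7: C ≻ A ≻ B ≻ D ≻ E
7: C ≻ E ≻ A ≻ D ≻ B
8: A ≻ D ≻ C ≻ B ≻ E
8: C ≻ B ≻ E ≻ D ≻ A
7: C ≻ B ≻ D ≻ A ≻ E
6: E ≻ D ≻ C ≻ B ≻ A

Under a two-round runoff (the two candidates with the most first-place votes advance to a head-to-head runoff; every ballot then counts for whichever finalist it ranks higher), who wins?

C

Round 1 first-place votes: A 8, B 0, C 34, D 0, E 14. C and E advance.
Runoff: C is ranked above E on 42 ballots, E above C on 14.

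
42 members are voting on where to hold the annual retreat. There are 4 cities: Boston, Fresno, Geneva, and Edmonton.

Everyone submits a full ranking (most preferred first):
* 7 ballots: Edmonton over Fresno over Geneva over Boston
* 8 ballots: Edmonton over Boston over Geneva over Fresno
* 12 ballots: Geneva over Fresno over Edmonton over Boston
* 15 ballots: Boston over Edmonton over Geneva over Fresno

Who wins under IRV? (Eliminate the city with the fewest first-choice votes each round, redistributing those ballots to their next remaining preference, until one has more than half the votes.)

Edmonton

Round 1: Boston 15, Fresno 0, Geneva 12, Edmonton 15. Fresno eliminated.
Round 2: Boston 15, Geneva 12, Edmonton 15. Geneva eliminated.
Round 3: Boston 15, Edmonton 27. Edmonton has a majority (≥22).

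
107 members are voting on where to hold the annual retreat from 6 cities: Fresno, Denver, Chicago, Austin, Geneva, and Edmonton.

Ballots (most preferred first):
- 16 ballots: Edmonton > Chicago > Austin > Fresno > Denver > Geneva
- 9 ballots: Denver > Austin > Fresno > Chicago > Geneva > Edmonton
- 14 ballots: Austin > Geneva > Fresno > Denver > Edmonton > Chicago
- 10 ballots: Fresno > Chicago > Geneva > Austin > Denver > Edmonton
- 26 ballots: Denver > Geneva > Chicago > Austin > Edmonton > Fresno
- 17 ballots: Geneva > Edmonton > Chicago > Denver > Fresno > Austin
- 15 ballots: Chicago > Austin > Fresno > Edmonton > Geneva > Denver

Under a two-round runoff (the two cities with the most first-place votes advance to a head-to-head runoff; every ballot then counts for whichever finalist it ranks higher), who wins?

Geneva

Round 1 first-place votes: Fresno 10, Denver 35, Chicago 15, Austin 14, Geneva 17, Edmonton 16. Denver and Geneva advance.
Runoff: Denver is ranked above Geneva on 51 ballots, Geneva above Denver on 56.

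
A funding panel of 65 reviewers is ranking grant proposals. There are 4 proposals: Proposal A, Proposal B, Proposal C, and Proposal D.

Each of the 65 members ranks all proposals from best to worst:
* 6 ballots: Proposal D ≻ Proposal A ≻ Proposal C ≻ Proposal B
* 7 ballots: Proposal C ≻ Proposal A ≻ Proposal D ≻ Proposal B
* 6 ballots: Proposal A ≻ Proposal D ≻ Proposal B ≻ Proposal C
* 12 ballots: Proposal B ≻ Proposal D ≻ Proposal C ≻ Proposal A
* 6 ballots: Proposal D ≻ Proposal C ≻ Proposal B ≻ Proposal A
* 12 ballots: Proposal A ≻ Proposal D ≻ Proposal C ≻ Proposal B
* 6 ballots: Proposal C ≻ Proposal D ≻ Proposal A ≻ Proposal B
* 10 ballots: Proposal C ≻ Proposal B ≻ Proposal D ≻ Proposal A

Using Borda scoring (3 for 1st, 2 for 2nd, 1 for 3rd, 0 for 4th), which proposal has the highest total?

Proposal A: 6×2 + 7×2 + 6×3 + 12×0 + 6×0 + 12×3 + 6×1 + 10×0 = 86
Proposal B: 6×0 + 7×0 + 6×1 + 12×3 + 6×1 + 12×0 + 6×0 + 10×2 = 68
Proposal C: 6×1 + 7×3 + 6×0 + 12×1 + 6×2 + 12×1 + 6×3 + 10×3 = 111
Proposal D: 6×3 + 7×1 + 6×2 + 12×2 + 6×3 + 12×2 + 6×2 + 10×1 = 125

Proposal D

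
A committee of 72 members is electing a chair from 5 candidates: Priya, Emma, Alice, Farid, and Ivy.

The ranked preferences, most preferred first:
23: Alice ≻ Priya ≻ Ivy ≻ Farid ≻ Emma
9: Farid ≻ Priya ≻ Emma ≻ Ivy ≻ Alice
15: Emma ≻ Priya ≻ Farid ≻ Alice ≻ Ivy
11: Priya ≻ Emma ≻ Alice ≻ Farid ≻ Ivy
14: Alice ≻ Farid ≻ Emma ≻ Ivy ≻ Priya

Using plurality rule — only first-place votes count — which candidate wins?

First-place votes: Priya 11, Emma 15, Alice 37, Farid 9, Ivy 0.

Alice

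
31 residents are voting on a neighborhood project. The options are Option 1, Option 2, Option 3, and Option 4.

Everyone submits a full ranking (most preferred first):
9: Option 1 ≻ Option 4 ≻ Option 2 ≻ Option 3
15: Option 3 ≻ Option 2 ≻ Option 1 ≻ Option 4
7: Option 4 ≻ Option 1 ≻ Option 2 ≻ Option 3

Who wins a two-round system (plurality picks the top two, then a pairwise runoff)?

Round 1 first-place votes: Option 1 9, Option 2 0, Option 3 15, Option 4 7. Option 3 and Option 1 advance.
Runoff: Option 3 is ranked above Option 1 on 15 ballots, Option 1 above Option 3 on 16.

Option 1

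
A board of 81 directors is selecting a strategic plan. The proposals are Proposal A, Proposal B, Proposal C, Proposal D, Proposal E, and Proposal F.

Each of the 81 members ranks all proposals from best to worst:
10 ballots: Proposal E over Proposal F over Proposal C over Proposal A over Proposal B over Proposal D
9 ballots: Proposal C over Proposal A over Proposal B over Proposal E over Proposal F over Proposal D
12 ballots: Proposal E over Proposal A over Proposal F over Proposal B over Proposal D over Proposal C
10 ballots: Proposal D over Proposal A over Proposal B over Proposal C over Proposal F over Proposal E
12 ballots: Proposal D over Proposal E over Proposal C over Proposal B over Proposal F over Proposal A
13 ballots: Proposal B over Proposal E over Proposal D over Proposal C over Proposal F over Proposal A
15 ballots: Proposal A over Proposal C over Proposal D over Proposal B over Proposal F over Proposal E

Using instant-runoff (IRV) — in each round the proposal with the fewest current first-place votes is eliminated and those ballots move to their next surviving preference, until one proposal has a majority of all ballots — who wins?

Proposal E

Round 1: Proposal A 15, Proposal B 13, Proposal C 9, Proposal D 22, Proposal E 22, Proposal F 0. Proposal F eliminated.
Round 2: Proposal A 15, Proposal B 13, Proposal C 9, Proposal D 22, Proposal E 22. Proposal C eliminated.
Round 3: Proposal A 24, Proposal B 13, Proposal D 22, Proposal E 22. Proposal B eliminated.
Round 4: Proposal A 24, Proposal D 22, Proposal E 35. Proposal D eliminated.
Round 5: Proposal A 34, Proposal E 47. Proposal E has a majority (≥41).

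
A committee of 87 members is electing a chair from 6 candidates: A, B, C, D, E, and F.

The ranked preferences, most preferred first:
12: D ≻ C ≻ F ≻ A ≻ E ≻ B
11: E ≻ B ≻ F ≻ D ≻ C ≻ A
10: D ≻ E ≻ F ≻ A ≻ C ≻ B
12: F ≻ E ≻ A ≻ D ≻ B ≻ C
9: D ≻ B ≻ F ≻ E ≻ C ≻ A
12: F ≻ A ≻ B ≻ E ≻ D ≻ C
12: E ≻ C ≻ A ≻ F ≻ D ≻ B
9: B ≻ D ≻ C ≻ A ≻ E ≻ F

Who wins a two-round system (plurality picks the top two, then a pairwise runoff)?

F

Round 1 first-place votes: A 0, B 9, C 0, D 31, E 23, F 24. D and F advance.
Runoff: D is ranked above F on 40 ballots, F above D on 47.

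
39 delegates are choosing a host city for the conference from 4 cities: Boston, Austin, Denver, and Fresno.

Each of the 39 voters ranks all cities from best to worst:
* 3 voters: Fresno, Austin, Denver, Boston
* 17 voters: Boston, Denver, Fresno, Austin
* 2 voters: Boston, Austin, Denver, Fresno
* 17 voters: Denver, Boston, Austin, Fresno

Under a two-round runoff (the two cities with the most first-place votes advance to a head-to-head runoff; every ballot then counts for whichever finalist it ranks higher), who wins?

Round 1 first-place votes: Boston 19, Austin 0, Denver 17, Fresno 3. Boston and Denver advance.
Runoff: Boston is ranked above Denver on 19 ballots, Denver above Boston on 20.

Denver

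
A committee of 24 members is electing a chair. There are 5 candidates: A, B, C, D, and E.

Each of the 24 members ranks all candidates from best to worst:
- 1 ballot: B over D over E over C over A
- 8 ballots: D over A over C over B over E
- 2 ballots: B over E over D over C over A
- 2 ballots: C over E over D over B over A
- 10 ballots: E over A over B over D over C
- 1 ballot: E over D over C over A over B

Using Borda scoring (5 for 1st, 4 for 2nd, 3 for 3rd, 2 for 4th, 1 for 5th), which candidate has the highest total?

A: 1×1 + 8×4 + 2×1 + 2×1 + 10×4 + 1×2 = 79
B: 1×5 + 8×2 + 2×5 + 2×2 + 10×3 + 1×1 = 66
C: 1×2 + 8×3 + 2×2 + 2×5 + 10×1 + 1×3 = 53
D: 1×4 + 8×5 + 2×3 + 2×3 + 10×2 + 1×4 = 80
E: 1×3 + 8×1 + 2×4 + 2×4 + 10×5 + 1×5 = 82

E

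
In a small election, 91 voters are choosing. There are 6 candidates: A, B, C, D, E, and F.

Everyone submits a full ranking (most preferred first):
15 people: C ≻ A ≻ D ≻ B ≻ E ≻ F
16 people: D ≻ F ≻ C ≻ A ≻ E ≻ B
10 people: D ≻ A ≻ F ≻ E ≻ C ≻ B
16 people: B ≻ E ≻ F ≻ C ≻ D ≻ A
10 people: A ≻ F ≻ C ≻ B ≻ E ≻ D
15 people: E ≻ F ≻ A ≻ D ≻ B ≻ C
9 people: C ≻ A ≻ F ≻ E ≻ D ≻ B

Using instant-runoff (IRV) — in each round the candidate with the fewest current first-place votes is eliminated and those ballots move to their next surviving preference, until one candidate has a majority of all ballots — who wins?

C

Round 1: A 10, B 16, C 24, D 26, E 15, F 0. F eliminated.
Round 2: A 10, B 16, C 24, D 26, E 15. A eliminated.
Round 3: B 16, C 34, D 26, E 15. E eliminated.
Round 4: B 16, C 34, D 41. B eliminated.
Round 5: C 50, D 41. C has a majority (≥46).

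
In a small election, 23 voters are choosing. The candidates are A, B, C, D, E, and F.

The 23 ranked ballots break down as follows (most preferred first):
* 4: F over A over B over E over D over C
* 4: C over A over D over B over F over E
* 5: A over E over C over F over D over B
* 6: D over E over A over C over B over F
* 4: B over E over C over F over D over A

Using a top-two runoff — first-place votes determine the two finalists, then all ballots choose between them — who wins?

Round 1 first-place votes: A 5, B 4, C 4, D 6, E 0, F 4. D and A advance.
Runoff: D is ranked above A on 10 ballots, A above D on 13.

A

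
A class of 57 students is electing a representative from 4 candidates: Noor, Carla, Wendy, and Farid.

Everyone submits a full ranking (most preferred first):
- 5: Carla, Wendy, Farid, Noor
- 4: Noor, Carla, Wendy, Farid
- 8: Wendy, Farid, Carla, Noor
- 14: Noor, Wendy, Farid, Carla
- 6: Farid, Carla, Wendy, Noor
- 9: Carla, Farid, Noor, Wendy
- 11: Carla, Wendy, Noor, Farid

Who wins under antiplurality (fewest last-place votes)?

Wendy

Last-place votes: Noor 19, Carla 14, Wendy 9, Farid 15.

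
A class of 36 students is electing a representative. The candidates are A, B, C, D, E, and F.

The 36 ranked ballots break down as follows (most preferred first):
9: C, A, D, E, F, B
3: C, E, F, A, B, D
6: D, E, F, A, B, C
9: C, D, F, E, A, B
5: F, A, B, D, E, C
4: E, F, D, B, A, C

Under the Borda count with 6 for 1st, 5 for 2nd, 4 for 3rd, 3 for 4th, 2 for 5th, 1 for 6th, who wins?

A: 9×5 + 3×3 + 6×3 + 9×2 + 5×5 + 4×2 = 123
B: 9×1 + 3×2 + 6×2 + 9×1 + 5×4 + 4×3 = 68
C: 9×6 + 3×6 + 6×1 + 9×6 + 5×1 + 4×1 = 141
D: 9×4 + 3×1 + 6×6 + 9×5 + 5×3 + 4×4 = 151
E: 9×3 + 3×5 + 6×5 + 9×3 + 5×2 + 4×6 = 133
F: 9×2 + 3×4 + 6×4 + 9×4 + 5×6 + 4×5 = 140

D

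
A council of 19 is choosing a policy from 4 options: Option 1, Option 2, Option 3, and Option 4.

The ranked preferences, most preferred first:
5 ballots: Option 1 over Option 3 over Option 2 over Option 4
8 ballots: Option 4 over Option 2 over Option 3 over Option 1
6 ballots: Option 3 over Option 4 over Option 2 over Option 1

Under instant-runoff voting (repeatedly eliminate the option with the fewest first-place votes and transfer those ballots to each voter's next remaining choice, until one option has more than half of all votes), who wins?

Option 3

Round 1: Option 1 5, Option 2 0, Option 3 6, Option 4 8. Option 2 eliminated.
Round 2: Option 1 5, Option 3 6, Option 4 8. Option 1 eliminated.
Round 3: Option 3 11, Option 4 8. Option 3 has a majority (≥10).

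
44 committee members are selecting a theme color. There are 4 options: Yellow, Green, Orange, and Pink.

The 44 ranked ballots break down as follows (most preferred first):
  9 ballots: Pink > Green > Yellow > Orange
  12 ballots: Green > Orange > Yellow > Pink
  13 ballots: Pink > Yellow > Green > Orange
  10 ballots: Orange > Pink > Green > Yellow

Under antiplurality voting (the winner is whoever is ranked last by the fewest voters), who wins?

Green

Last-place votes: Yellow 10, Green 0, Orange 22, Pink 12.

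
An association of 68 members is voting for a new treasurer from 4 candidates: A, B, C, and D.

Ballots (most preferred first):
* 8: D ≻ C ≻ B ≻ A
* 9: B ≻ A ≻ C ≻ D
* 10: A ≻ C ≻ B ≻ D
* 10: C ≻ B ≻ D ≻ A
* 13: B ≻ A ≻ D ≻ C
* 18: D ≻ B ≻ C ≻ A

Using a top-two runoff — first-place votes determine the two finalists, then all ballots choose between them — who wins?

Round 1 first-place votes: A 10, B 22, C 10, D 26. D and B advance.
Runoff: D is ranked above B on 26 ballots, B above D on 42.

B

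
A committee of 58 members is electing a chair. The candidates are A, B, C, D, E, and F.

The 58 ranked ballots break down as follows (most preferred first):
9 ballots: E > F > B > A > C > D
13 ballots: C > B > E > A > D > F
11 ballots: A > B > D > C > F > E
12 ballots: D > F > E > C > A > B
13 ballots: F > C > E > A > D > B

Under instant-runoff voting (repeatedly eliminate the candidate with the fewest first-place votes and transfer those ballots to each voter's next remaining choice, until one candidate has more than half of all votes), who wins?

D

Round 1: A 11, B 0, C 13, D 12, E 9, F 13. B eliminated.
Round 2: A 11, C 13, D 12, E 9, F 13. E eliminated.
Round 3: A 11, C 13, D 12, F 22. A eliminated.
Round 4: C 13, D 23, F 22. C eliminated.
Round 5: D 36, F 22. D has a majority (≥30).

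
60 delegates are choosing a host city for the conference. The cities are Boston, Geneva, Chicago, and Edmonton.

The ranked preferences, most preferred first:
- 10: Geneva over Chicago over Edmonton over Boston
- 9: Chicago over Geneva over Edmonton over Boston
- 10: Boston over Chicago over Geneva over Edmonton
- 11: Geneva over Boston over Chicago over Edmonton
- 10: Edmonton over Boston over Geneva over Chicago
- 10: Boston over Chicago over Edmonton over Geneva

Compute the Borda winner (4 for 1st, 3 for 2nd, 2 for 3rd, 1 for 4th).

Boston

Boston: 10×1 + 9×1 + 10×4 + 11×3 + 10×3 + 10×4 = 162
Geneva: 10×4 + 9×3 + 10×2 + 11×4 + 10×2 + 10×1 = 161
Chicago: 10×3 + 9×4 + 10×3 + 11×2 + 10×1 + 10×3 = 158
Edmonton: 10×2 + 9×2 + 10×1 + 11×1 + 10×4 + 10×2 = 119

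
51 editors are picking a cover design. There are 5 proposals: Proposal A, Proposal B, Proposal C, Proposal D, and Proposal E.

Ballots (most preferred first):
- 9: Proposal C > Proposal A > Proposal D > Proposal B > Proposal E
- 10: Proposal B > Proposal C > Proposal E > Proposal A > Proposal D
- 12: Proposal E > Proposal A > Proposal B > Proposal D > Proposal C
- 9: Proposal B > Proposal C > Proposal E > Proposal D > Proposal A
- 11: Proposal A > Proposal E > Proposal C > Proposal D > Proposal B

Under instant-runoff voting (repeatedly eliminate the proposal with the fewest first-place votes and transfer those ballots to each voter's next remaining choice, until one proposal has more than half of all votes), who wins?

Proposal A

Round 1: Proposal A 11, Proposal B 19, Proposal C 9, Proposal D 0, Proposal E 12. Proposal D eliminated.
Round 2: Proposal A 11, Proposal B 19, Proposal C 9, Proposal E 12. Proposal C eliminated.
Round 3: Proposal A 20, Proposal B 19, Proposal E 12. Proposal E eliminated.
Round 4: Proposal A 32, Proposal B 19. Proposal A has a majority (≥26).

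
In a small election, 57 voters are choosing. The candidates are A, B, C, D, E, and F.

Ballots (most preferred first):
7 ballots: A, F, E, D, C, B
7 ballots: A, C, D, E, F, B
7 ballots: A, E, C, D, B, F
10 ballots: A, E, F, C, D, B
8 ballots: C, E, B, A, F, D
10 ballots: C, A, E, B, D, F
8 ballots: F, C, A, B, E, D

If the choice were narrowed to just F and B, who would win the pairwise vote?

F is ranked above B on 32 ballots; B above F on 25.

F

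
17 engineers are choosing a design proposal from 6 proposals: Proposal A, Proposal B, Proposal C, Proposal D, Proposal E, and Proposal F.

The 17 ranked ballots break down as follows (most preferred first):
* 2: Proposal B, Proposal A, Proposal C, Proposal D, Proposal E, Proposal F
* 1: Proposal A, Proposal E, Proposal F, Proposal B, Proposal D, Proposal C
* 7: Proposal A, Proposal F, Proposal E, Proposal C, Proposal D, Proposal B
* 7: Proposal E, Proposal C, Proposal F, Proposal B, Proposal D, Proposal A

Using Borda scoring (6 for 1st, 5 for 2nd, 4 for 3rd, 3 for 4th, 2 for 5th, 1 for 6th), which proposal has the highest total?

Proposal E

Proposal A: 2×5 + 1×6 + 7×6 + 7×1 = 65
Proposal B: 2×6 + 1×3 + 7×1 + 7×3 = 43
Proposal C: 2×4 + 1×1 + 7×3 + 7×5 = 65
Proposal D: 2×3 + 1×2 + 7×2 + 7×2 = 36
Proposal E: 2×2 + 1×5 + 7×4 + 7×6 = 79
Proposal F: 2×1 + 1×4 + 7×5 + 7×4 = 69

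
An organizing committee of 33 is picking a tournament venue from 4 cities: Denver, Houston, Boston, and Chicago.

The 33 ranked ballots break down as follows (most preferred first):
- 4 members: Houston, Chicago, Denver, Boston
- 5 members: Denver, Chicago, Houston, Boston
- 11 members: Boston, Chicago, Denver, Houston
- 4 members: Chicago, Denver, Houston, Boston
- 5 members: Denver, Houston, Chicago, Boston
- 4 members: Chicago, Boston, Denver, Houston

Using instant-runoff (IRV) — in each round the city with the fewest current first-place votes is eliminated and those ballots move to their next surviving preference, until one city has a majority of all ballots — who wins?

Chicago

Round 1: Denver 10, Houston 4, Boston 11, Chicago 8. Houston eliminated.
Round 2: Denver 10, Boston 11, Chicago 12. Denver eliminated.
Round 3: Boston 11, Chicago 22. Chicago has a majority (≥17).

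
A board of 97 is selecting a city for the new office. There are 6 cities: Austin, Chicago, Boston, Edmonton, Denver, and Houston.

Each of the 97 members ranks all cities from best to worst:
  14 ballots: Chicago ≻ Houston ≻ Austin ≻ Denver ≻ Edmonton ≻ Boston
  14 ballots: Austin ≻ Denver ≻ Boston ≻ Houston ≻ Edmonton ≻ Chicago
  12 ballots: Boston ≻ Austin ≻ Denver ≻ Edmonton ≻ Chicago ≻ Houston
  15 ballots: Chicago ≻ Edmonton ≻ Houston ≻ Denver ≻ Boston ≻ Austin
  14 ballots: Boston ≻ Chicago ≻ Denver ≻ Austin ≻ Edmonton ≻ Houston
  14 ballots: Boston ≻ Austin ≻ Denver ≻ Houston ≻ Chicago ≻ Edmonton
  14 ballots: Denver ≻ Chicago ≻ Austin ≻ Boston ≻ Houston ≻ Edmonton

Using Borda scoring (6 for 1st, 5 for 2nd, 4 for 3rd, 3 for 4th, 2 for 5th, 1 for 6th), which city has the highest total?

Denver

Austin: 14×4 + 14×6 + 12×5 + 15×1 + 14×3 + 14×5 + 14×4 = 383
Chicago: 14×6 + 14×1 + 12×2 + 15×6 + 14×5 + 14×2 + 14×5 = 380
Boston: 14×1 + 14×4 + 12×6 + 15×2 + 14×6 + 14×6 + 14×3 = 382
Edmonton: 14×2 + 14×2 + 12×3 + 15×5 + 14×2 + 14×1 + 14×1 = 223
Denver: 14×3 + 14×5 + 12×4 + 15×3 + 14×4 + 14×4 + 14×6 = 401
Houston: 14×5 + 14×3 + 12×1 + 15×4 + 14×1 + 14×3 + 14×2 = 268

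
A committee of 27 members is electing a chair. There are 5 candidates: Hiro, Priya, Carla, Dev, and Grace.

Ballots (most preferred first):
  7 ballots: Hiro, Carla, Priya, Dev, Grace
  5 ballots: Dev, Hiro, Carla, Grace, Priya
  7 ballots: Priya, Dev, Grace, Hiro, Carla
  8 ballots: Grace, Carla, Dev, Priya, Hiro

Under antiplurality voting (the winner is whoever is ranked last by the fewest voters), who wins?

Dev

Last-place votes: Hiro 8, Priya 5, Carla 7, Dev 0, Grace 7.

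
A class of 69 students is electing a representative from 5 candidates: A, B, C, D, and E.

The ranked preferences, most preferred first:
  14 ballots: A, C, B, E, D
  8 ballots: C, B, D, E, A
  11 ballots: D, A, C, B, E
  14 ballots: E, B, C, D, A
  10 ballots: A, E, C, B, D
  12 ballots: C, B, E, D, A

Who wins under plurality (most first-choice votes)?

A

First-place votes: A 24, B 0, C 20, D 11, E 14.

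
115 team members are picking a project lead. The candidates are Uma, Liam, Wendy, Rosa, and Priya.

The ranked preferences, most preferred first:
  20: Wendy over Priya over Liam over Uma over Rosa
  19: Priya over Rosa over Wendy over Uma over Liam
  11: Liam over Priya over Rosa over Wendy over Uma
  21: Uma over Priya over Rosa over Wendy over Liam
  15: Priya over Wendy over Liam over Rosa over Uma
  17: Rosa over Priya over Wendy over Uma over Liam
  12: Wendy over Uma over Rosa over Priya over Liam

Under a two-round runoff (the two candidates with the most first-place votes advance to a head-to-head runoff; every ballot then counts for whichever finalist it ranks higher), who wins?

Round 1 first-place votes: Uma 21, Liam 11, Wendy 32, Rosa 17, Priya 34. Priya and Wendy advance.
Runoff: Priya is ranked above Wendy on 83 ballots, Wendy above Priya on 32.

Priya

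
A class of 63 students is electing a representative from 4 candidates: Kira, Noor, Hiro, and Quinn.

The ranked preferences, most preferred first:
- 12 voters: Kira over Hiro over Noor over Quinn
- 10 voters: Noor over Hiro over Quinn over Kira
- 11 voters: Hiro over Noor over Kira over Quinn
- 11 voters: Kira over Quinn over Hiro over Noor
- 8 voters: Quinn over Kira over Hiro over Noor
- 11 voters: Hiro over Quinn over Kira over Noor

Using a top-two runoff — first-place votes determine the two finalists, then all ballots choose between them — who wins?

Round 1 first-place votes: Kira 23, Noor 10, Hiro 22, Quinn 8. Kira and Hiro advance.
Runoff: Kira is ranked above Hiro on 31 ballots, Hiro above Kira on 32.

Hiro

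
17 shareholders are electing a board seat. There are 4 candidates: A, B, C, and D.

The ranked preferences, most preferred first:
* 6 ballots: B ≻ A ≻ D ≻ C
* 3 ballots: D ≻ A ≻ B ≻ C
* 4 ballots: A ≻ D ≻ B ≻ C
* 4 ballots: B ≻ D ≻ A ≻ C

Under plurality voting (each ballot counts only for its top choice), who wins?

B

First-place votes: A 4, B 10, C 0, D 3.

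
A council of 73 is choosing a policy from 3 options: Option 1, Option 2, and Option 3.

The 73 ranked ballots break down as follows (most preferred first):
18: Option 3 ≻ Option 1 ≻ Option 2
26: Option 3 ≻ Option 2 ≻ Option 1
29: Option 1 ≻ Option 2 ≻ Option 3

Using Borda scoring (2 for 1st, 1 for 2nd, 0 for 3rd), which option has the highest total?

Option 1: 18×1 + 26×0 + 29×2 = 76
Option 2: 18×0 + 26×1 + 29×1 = 55
Option 3: 18×2 + 26×2 + 29×0 = 88

Option 3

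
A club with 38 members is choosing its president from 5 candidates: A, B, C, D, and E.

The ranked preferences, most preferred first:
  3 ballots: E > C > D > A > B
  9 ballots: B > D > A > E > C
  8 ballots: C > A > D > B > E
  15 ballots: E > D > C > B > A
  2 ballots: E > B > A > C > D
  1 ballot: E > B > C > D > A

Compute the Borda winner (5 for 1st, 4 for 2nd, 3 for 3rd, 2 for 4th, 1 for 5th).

D

A: 3×2 + 9×3 + 8×4 + 15×1 + 2×3 + 1×1 = 87
B: 3×1 + 9×5 + 8×2 + 15×2 + 2×4 + 1×4 = 106
C: 3×4 + 9×1 + 8×5 + 15×3 + 2×2 + 1×3 = 113
D: 3×3 + 9×4 + 8×3 + 15×4 + 2×1 + 1×2 = 133
E: 3×5 + 9×2 + 8×1 + 15×5 + 2×5 + 1×5 = 131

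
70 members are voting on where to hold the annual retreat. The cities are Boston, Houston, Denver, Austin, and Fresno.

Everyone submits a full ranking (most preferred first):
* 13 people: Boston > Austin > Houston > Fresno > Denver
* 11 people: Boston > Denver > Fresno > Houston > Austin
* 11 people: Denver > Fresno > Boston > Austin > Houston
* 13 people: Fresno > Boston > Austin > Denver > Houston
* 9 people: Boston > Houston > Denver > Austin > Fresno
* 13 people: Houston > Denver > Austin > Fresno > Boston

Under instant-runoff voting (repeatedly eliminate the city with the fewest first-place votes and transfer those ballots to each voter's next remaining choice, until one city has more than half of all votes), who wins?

Fresno

Round 1: Boston 33, Houston 13, Denver 11, Austin 0, Fresno 13. Austin eliminated.
Round 2: Boston 33, Houston 13, Denver 11, Fresno 13. Denver eliminated.
Round 3: Boston 33, Houston 13, Fresno 24. Houston eliminated.
Round 4: Boston 33, Fresno 37. Fresno has a majority (≥36).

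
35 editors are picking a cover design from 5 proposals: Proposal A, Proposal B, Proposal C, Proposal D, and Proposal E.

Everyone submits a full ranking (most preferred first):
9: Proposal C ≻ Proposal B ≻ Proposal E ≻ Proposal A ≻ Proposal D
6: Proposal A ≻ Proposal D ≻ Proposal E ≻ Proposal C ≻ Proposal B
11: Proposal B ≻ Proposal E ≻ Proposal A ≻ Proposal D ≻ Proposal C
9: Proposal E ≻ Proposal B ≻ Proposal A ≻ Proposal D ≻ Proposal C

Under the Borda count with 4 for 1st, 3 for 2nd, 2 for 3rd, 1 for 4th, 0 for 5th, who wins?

Proposal A: 9×1 + 6×4 + 11×2 + 9×2 = 73
Proposal B: 9×3 + 6×0 + 11×4 + 9×3 = 98
Proposal C: 9×4 + 6×1 + 11×0 + 9×0 = 42
Proposal D: 9×0 + 6×3 + 11×1 + 9×1 = 38
Proposal E: 9×2 + 6×2 + 11×3 + 9×4 = 99

Proposal E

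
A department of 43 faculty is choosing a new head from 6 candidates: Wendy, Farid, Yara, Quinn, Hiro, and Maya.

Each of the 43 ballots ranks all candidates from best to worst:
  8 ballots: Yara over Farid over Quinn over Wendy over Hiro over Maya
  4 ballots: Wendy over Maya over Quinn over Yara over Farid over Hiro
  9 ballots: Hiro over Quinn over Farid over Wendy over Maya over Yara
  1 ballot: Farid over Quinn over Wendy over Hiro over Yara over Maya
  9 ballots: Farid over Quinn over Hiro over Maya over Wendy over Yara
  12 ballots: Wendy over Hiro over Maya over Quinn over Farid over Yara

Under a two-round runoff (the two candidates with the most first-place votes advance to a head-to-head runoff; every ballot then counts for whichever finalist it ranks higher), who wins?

Farid

Round 1 first-place votes: Wendy 16, Farid 10, Yara 8, Quinn 0, Hiro 9, Maya 0. Wendy and Farid advance.
Runoff: Wendy is ranked above Farid on 16 ballots, Farid above Wendy on 27.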